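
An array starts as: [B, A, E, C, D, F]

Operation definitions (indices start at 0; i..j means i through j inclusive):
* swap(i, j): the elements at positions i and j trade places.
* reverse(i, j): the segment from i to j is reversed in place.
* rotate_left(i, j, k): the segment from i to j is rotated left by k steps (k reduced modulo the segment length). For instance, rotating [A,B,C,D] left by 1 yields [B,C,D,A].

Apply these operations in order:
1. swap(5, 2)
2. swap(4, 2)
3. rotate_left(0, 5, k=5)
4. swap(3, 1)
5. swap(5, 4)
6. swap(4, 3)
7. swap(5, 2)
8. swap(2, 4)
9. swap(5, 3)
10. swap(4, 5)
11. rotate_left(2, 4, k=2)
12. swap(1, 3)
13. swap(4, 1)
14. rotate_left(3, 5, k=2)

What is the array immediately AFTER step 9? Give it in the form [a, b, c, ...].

Answer: [E, D, B, A, C, F]

Derivation:
After 1 (swap(5, 2)): [B, A, F, C, D, E]
After 2 (swap(4, 2)): [B, A, D, C, F, E]
After 3 (rotate_left(0, 5, k=5)): [E, B, A, D, C, F]
After 4 (swap(3, 1)): [E, D, A, B, C, F]
After 5 (swap(5, 4)): [E, D, A, B, F, C]
After 6 (swap(4, 3)): [E, D, A, F, B, C]
After 7 (swap(5, 2)): [E, D, C, F, B, A]
After 8 (swap(2, 4)): [E, D, B, F, C, A]
After 9 (swap(5, 3)): [E, D, B, A, C, F]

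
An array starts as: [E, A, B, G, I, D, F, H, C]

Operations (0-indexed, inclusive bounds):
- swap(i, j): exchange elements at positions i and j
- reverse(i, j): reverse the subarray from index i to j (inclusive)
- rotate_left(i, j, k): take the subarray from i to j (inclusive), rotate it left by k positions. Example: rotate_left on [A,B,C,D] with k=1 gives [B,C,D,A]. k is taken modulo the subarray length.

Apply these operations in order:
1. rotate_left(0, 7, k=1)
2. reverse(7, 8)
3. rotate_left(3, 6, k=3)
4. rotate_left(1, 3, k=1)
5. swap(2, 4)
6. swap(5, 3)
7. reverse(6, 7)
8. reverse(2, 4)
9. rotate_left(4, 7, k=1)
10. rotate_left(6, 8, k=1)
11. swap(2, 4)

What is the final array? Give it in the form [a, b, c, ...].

Answer: [A, G, B, D, H, C, I, E, F]

Derivation:
After 1 (rotate_left(0, 7, k=1)): [A, B, G, I, D, F, H, E, C]
After 2 (reverse(7, 8)): [A, B, G, I, D, F, H, C, E]
After 3 (rotate_left(3, 6, k=3)): [A, B, G, H, I, D, F, C, E]
After 4 (rotate_left(1, 3, k=1)): [A, G, H, B, I, D, F, C, E]
After 5 (swap(2, 4)): [A, G, I, B, H, D, F, C, E]
After 6 (swap(5, 3)): [A, G, I, D, H, B, F, C, E]
After 7 (reverse(6, 7)): [A, G, I, D, H, B, C, F, E]
After 8 (reverse(2, 4)): [A, G, H, D, I, B, C, F, E]
After 9 (rotate_left(4, 7, k=1)): [A, G, H, D, B, C, F, I, E]
After 10 (rotate_left(6, 8, k=1)): [A, G, H, D, B, C, I, E, F]
After 11 (swap(2, 4)): [A, G, B, D, H, C, I, E, F]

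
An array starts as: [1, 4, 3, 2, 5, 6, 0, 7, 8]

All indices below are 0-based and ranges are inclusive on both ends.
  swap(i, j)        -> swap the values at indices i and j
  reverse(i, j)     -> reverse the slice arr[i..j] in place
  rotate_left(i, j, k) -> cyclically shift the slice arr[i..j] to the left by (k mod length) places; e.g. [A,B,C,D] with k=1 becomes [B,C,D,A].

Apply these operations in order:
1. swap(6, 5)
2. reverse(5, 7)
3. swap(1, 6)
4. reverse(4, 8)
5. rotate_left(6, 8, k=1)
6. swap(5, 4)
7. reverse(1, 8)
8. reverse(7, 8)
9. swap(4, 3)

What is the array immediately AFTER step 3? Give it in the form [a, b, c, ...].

Answer: [1, 6, 3, 2, 5, 7, 4, 0, 8]

Derivation:
After 1 (swap(6, 5)): [1, 4, 3, 2, 5, 0, 6, 7, 8]
After 2 (reverse(5, 7)): [1, 4, 3, 2, 5, 7, 6, 0, 8]
After 3 (swap(1, 6)): [1, 6, 3, 2, 5, 7, 4, 0, 8]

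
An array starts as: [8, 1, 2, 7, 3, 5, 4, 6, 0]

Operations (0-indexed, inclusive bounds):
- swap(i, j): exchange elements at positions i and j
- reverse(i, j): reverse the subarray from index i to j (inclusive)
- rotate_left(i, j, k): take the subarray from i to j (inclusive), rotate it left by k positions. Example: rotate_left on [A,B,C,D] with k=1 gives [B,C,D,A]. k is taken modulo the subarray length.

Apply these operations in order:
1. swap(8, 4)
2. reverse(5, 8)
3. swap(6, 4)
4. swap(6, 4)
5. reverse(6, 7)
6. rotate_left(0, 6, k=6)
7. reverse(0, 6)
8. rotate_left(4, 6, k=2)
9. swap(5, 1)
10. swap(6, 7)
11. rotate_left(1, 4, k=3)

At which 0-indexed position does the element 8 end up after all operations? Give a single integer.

Answer: 7

Derivation:
After 1 (swap(8, 4)): [8, 1, 2, 7, 0, 5, 4, 6, 3]
After 2 (reverse(5, 8)): [8, 1, 2, 7, 0, 3, 6, 4, 5]
After 3 (swap(6, 4)): [8, 1, 2, 7, 6, 3, 0, 4, 5]
After 4 (swap(6, 4)): [8, 1, 2, 7, 0, 3, 6, 4, 5]
After 5 (reverse(6, 7)): [8, 1, 2, 7, 0, 3, 4, 6, 5]
After 6 (rotate_left(0, 6, k=6)): [4, 8, 1, 2, 7, 0, 3, 6, 5]
After 7 (reverse(0, 6)): [3, 0, 7, 2, 1, 8, 4, 6, 5]
After 8 (rotate_left(4, 6, k=2)): [3, 0, 7, 2, 4, 1, 8, 6, 5]
After 9 (swap(5, 1)): [3, 1, 7, 2, 4, 0, 8, 6, 5]
After 10 (swap(6, 7)): [3, 1, 7, 2, 4, 0, 6, 8, 5]
After 11 (rotate_left(1, 4, k=3)): [3, 4, 1, 7, 2, 0, 6, 8, 5]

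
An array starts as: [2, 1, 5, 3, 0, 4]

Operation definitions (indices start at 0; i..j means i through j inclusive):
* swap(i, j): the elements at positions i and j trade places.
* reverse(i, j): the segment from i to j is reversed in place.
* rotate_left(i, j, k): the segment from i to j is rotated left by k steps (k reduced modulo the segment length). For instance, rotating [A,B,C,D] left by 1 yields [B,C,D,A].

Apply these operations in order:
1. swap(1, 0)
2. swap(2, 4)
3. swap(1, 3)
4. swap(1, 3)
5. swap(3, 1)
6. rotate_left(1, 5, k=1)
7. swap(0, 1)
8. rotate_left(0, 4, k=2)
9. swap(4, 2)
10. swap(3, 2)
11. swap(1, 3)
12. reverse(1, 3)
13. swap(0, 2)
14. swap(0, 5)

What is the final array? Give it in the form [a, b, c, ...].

Answer: [3, 5, 2, 1, 4, 0]

Derivation:
After 1 (swap(1, 0)): [1, 2, 5, 3, 0, 4]
After 2 (swap(2, 4)): [1, 2, 0, 3, 5, 4]
After 3 (swap(1, 3)): [1, 3, 0, 2, 5, 4]
After 4 (swap(1, 3)): [1, 2, 0, 3, 5, 4]
After 5 (swap(3, 1)): [1, 3, 0, 2, 5, 4]
After 6 (rotate_left(1, 5, k=1)): [1, 0, 2, 5, 4, 3]
After 7 (swap(0, 1)): [0, 1, 2, 5, 4, 3]
After 8 (rotate_left(0, 4, k=2)): [2, 5, 4, 0, 1, 3]
After 9 (swap(4, 2)): [2, 5, 1, 0, 4, 3]
After 10 (swap(3, 2)): [2, 5, 0, 1, 4, 3]
After 11 (swap(1, 3)): [2, 1, 0, 5, 4, 3]
After 12 (reverse(1, 3)): [2, 5, 0, 1, 4, 3]
After 13 (swap(0, 2)): [0, 5, 2, 1, 4, 3]
After 14 (swap(0, 5)): [3, 5, 2, 1, 4, 0]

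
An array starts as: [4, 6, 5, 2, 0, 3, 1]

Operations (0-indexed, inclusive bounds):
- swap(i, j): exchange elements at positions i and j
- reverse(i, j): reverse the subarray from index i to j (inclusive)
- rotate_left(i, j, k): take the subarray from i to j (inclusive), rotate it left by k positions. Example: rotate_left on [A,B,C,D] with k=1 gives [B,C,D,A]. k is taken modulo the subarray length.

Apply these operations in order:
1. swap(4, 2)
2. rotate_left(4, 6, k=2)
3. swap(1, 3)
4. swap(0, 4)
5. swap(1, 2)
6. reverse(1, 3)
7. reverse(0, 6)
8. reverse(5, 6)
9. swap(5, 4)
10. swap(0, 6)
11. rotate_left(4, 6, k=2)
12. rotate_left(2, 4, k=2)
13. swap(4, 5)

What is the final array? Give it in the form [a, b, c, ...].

After 1 (swap(4, 2)): [4, 6, 0, 2, 5, 3, 1]
After 2 (rotate_left(4, 6, k=2)): [4, 6, 0, 2, 1, 5, 3]
After 3 (swap(1, 3)): [4, 2, 0, 6, 1, 5, 3]
After 4 (swap(0, 4)): [1, 2, 0, 6, 4, 5, 3]
After 5 (swap(1, 2)): [1, 0, 2, 6, 4, 5, 3]
After 6 (reverse(1, 3)): [1, 6, 2, 0, 4, 5, 3]
After 7 (reverse(0, 6)): [3, 5, 4, 0, 2, 6, 1]
After 8 (reverse(5, 6)): [3, 5, 4, 0, 2, 1, 6]
After 9 (swap(5, 4)): [3, 5, 4, 0, 1, 2, 6]
After 10 (swap(0, 6)): [6, 5, 4, 0, 1, 2, 3]
After 11 (rotate_left(4, 6, k=2)): [6, 5, 4, 0, 3, 1, 2]
After 12 (rotate_left(2, 4, k=2)): [6, 5, 3, 4, 0, 1, 2]
After 13 (swap(4, 5)): [6, 5, 3, 4, 1, 0, 2]

Answer: [6, 5, 3, 4, 1, 0, 2]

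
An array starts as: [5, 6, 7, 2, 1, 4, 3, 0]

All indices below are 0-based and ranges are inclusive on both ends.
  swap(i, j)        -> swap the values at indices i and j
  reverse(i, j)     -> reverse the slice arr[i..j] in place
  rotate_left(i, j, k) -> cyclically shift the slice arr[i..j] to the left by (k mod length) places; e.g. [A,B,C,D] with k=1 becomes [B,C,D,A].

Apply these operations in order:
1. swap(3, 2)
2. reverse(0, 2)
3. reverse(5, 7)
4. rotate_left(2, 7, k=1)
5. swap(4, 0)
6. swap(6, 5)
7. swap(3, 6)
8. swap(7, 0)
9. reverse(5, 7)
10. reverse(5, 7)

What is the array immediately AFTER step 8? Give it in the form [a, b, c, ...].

Answer: [5, 6, 7, 3, 2, 4, 1, 0]

Derivation:
After 1 (swap(3, 2)): [5, 6, 2, 7, 1, 4, 3, 0]
After 2 (reverse(0, 2)): [2, 6, 5, 7, 1, 4, 3, 0]
After 3 (reverse(5, 7)): [2, 6, 5, 7, 1, 0, 3, 4]
After 4 (rotate_left(2, 7, k=1)): [2, 6, 7, 1, 0, 3, 4, 5]
After 5 (swap(4, 0)): [0, 6, 7, 1, 2, 3, 4, 5]
After 6 (swap(6, 5)): [0, 6, 7, 1, 2, 4, 3, 5]
After 7 (swap(3, 6)): [0, 6, 7, 3, 2, 4, 1, 5]
After 8 (swap(7, 0)): [5, 6, 7, 3, 2, 4, 1, 0]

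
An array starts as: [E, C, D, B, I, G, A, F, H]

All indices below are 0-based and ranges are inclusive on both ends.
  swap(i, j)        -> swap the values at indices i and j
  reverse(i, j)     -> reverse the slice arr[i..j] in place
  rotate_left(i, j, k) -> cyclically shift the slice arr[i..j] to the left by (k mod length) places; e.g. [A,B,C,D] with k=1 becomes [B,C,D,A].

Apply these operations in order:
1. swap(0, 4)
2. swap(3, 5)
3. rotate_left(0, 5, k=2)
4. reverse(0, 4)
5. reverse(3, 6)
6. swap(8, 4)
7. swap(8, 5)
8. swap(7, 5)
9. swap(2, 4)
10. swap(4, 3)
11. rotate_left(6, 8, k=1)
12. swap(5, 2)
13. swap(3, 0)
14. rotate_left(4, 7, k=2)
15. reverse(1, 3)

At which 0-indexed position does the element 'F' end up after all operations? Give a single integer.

After 1 (swap(0, 4)): [I, C, D, B, E, G, A, F, H]
After 2 (swap(3, 5)): [I, C, D, G, E, B, A, F, H]
After 3 (rotate_left(0, 5, k=2)): [D, G, E, B, I, C, A, F, H]
After 4 (reverse(0, 4)): [I, B, E, G, D, C, A, F, H]
After 5 (reverse(3, 6)): [I, B, E, A, C, D, G, F, H]
After 6 (swap(8, 4)): [I, B, E, A, H, D, G, F, C]
After 7 (swap(8, 5)): [I, B, E, A, H, C, G, F, D]
After 8 (swap(7, 5)): [I, B, E, A, H, F, G, C, D]
After 9 (swap(2, 4)): [I, B, H, A, E, F, G, C, D]
After 10 (swap(4, 3)): [I, B, H, E, A, F, G, C, D]
After 11 (rotate_left(6, 8, k=1)): [I, B, H, E, A, F, C, D, G]
After 12 (swap(5, 2)): [I, B, F, E, A, H, C, D, G]
After 13 (swap(3, 0)): [E, B, F, I, A, H, C, D, G]
After 14 (rotate_left(4, 7, k=2)): [E, B, F, I, C, D, A, H, G]
After 15 (reverse(1, 3)): [E, I, F, B, C, D, A, H, G]

Answer: 2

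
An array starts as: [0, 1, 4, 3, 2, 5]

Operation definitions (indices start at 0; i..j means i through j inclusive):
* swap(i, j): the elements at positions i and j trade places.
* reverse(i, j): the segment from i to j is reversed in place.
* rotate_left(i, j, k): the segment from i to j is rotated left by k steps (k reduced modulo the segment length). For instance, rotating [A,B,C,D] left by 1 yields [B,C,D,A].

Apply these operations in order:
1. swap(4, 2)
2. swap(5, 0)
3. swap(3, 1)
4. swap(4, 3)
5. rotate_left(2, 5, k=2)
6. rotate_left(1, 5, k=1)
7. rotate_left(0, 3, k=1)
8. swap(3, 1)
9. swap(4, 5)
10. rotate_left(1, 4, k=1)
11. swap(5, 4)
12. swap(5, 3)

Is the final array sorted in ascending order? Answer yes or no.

After 1 (swap(4, 2)): [0, 1, 2, 3, 4, 5]
After 2 (swap(5, 0)): [5, 1, 2, 3, 4, 0]
After 3 (swap(3, 1)): [5, 3, 2, 1, 4, 0]
After 4 (swap(4, 3)): [5, 3, 2, 4, 1, 0]
After 5 (rotate_left(2, 5, k=2)): [5, 3, 1, 0, 2, 4]
After 6 (rotate_left(1, 5, k=1)): [5, 1, 0, 2, 4, 3]
After 7 (rotate_left(0, 3, k=1)): [1, 0, 2, 5, 4, 3]
After 8 (swap(3, 1)): [1, 5, 2, 0, 4, 3]
After 9 (swap(4, 5)): [1, 5, 2, 0, 3, 4]
After 10 (rotate_left(1, 4, k=1)): [1, 2, 0, 3, 5, 4]
After 11 (swap(5, 4)): [1, 2, 0, 3, 4, 5]
After 12 (swap(5, 3)): [1, 2, 0, 5, 4, 3]

Answer: no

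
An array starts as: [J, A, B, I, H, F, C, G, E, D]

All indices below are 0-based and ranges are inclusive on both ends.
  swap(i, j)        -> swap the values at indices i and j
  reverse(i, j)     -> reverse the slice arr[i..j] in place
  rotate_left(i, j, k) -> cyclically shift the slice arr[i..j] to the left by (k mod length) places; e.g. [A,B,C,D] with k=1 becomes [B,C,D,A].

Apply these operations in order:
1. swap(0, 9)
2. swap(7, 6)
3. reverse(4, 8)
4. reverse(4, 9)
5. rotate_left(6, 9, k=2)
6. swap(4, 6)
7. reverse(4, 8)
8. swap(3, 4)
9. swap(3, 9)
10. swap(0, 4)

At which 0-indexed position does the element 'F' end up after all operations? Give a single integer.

Answer: 9

Derivation:
After 1 (swap(0, 9)): [D, A, B, I, H, F, C, G, E, J]
After 2 (swap(7, 6)): [D, A, B, I, H, F, G, C, E, J]
After 3 (reverse(4, 8)): [D, A, B, I, E, C, G, F, H, J]
After 4 (reverse(4, 9)): [D, A, B, I, J, H, F, G, C, E]
After 5 (rotate_left(6, 9, k=2)): [D, A, B, I, J, H, C, E, F, G]
After 6 (swap(4, 6)): [D, A, B, I, C, H, J, E, F, G]
After 7 (reverse(4, 8)): [D, A, B, I, F, E, J, H, C, G]
After 8 (swap(3, 4)): [D, A, B, F, I, E, J, H, C, G]
After 9 (swap(3, 9)): [D, A, B, G, I, E, J, H, C, F]
After 10 (swap(0, 4)): [I, A, B, G, D, E, J, H, C, F]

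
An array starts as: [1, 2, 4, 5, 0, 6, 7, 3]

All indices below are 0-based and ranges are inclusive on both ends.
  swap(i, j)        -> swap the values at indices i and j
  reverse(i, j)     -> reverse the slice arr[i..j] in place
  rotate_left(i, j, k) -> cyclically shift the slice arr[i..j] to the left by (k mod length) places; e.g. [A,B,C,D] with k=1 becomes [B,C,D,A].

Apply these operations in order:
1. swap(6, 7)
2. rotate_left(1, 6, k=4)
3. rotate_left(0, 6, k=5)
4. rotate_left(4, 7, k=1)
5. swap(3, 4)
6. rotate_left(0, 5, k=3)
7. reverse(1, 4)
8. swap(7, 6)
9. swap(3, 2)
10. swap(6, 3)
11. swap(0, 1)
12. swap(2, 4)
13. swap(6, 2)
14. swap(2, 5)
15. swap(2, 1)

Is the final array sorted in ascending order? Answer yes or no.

After 1 (swap(6, 7)): [1, 2, 4, 5, 0, 6, 3, 7]
After 2 (rotate_left(1, 6, k=4)): [1, 6, 3, 2, 4, 5, 0, 7]
After 3 (rotate_left(0, 6, k=5)): [5, 0, 1, 6, 3, 2, 4, 7]
After 4 (rotate_left(4, 7, k=1)): [5, 0, 1, 6, 2, 4, 7, 3]
After 5 (swap(3, 4)): [5, 0, 1, 2, 6, 4, 7, 3]
After 6 (rotate_left(0, 5, k=3)): [2, 6, 4, 5, 0, 1, 7, 3]
After 7 (reverse(1, 4)): [2, 0, 5, 4, 6, 1, 7, 3]
After 8 (swap(7, 6)): [2, 0, 5, 4, 6, 1, 3, 7]
After 9 (swap(3, 2)): [2, 0, 4, 5, 6, 1, 3, 7]
After 10 (swap(6, 3)): [2, 0, 4, 3, 6, 1, 5, 7]
After 11 (swap(0, 1)): [0, 2, 4, 3, 6, 1, 5, 7]
After 12 (swap(2, 4)): [0, 2, 6, 3, 4, 1, 5, 7]
After 13 (swap(6, 2)): [0, 2, 5, 3, 4, 1, 6, 7]
After 14 (swap(2, 5)): [0, 2, 1, 3, 4, 5, 6, 7]
After 15 (swap(2, 1)): [0, 1, 2, 3, 4, 5, 6, 7]

Answer: yes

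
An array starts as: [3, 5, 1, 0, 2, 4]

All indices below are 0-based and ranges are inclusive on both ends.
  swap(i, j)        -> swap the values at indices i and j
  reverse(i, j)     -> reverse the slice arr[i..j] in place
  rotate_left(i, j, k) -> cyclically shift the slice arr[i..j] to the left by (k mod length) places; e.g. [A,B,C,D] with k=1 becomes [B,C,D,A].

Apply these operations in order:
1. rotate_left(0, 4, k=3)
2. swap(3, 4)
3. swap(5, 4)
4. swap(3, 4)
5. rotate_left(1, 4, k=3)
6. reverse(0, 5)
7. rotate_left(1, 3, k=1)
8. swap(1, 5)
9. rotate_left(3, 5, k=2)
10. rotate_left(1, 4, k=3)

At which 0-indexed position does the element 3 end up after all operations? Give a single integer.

After 1 (rotate_left(0, 4, k=3)): [0, 2, 3, 5, 1, 4]
After 2 (swap(3, 4)): [0, 2, 3, 1, 5, 4]
After 3 (swap(5, 4)): [0, 2, 3, 1, 4, 5]
After 4 (swap(3, 4)): [0, 2, 3, 4, 1, 5]
After 5 (rotate_left(1, 4, k=3)): [0, 1, 2, 3, 4, 5]
After 6 (reverse(0, 5)): [5, 4, 3, 2, 1, 0]
After 7 (rotate_left(1, 3, k=1)): [5, 3, 2, 4, 1, 0]
After 8 (swap(1, 5)): [5, 0, 2, 4, 1, 3]
After 9 (rotate_left(3, 5, k=2)): [5, 0, 2, 3, 4, 1]
After 10 (rotate_left(1, 4, k=3)): [5, 4, 0, 2, 3, 1]

Answer: 4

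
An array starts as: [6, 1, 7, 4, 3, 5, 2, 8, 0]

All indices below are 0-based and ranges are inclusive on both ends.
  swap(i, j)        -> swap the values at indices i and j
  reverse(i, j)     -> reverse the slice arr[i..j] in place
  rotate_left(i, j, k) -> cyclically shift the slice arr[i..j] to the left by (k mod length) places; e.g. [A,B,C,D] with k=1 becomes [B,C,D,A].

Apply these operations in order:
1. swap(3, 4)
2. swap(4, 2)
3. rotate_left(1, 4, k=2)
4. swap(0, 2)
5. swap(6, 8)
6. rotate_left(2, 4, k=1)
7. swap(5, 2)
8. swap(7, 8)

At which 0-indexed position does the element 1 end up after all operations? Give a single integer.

After 1 (swap(3, 4)): [6, 1, 7, 3, 4, 5, 2, 8, 0]
After 2 (swap(4, 2)): [6, 1, 4, 3, 7, 5, 2, 8, 0]
After 3 (rotate_left(1, 4, k=2)): [6, 3, 7, 1, 4, 5, 2, 8, 0]
After 4 (swap(0, 2)): [7, 3, 6, 1, 4, 5, 2, 8, 0]
After 5 (swap(6, 8)): [7, 3, 6, 1, 4, 5, 0, 8, 2]
After 6 (rotate_left(2, 4, k=1)): [7, 3, 1, 4, 6, 5, 0, 8, 2]
After 7 (swap(5, 2)): [7, 3, 5, 4, 6, 1, 0, 8, 2]
After 8 (swap(7, 8)): [7, 3, 5, 4, 6, 1, 0, 2, 8]

Answer: 5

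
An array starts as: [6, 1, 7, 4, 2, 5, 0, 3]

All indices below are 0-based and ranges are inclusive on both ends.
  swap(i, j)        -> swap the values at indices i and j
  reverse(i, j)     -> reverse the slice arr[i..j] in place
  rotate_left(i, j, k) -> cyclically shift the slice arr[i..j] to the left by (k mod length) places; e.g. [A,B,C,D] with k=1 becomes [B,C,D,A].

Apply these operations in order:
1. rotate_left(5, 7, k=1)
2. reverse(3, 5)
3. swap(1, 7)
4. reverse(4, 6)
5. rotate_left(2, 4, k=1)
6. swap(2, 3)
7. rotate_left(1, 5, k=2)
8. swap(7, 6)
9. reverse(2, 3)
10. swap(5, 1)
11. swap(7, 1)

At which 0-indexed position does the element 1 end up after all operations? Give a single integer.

After 1 (rotate_left(5, 7, k=1)): [6, 1, 7, 4, 2, 0, 3, 5]
After 2 (reverse(3, 5)): [6, 1, 7, 0, 2, 4, 3, 5]
After 3 (swap(1, 7)): [6, 5, 7, 0, 2, 4, 3, 1]
After 4 (reverse(4, 6)): [6, 5, 7, 0, 3, 4, 2, 1]
After 5 (rotate_left(2, 4, k=1)): [6, 5, 0, 3, 7, 4, 2, 1]
After 6 (swap(2, 3)): [6, 5, 3, 0, 7, 4, 2, 1]
After 7 (rotate_left(1, 5, k=2)): [6, 0, 7, 4, 5, 3, 2, 1]
After 8 (swap(7, 6)): [6, 0, 7, 4, 5, 3, 1, 2]
After 9 (reverse(2, 3)): [6, 0, 4, 7, 5, 3, 1, 2]
After 10 (swap(5, 1)): [6, 3, 4, 7, 5, 0, 1, 2]
After 11 (swap(7, 1)): [6, 2, 4, 7, 5, 0, 1, 3]

Answer: 6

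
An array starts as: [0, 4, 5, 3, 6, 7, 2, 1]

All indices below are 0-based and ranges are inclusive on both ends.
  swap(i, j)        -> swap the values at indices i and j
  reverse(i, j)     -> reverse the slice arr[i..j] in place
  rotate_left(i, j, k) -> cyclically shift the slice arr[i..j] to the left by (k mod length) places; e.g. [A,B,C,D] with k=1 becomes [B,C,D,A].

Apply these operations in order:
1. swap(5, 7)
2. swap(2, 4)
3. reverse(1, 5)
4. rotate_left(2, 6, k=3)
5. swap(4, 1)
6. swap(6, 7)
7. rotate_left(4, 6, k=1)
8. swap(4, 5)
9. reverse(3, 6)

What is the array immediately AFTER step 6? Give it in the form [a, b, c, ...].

Answer: [0, 5, 4, 2, 1, 3, 7, 6]

Derivation:
After 1 (swap(5, 7)): [0, 4, 5, 3, 6, 1, 2, 7]
After 2 (swap(2, 4)): [0, 4, 6, 3, 5, 1, 2, 7]
After 3 (reverse(1, 5)): [0, 1, 5, 3, 6, 4, 2, 7]
After 4 (rotate_left(2, 6, k=3)): [0, 1, 4, 2, 5, 3, 6, 7]
After 5 (swap(4, 1)): [0, 5, 4, 2, 1, 3, 6, 7]
After 6 (swap(6, 7)): [0, 5, 4, 2, 1, 3, 7, 6]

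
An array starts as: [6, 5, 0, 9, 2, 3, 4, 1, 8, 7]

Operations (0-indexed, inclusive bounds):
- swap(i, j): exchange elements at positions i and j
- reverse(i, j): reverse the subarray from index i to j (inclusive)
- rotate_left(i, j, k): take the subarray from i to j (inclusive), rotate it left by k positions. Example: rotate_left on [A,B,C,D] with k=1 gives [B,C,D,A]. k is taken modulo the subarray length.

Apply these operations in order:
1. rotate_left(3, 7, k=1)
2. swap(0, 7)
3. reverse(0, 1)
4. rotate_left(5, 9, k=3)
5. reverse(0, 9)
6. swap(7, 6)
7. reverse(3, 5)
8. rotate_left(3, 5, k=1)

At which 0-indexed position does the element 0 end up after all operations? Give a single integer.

After 1 (rotate_left(3, 7, k=1)): [6, 5, 0, 2, 3, 4, 1, 9, 8, 7]
After 2 (swap(0, 7)): [9, 5, 0, 2, 3, 4, 1, 6, 8, 7]
After 3 (reverse(0, 1)): [5, 9, 0, 2, 3, 4, 1, 6, 8, 7]
After 4 (rotate_left(5, 9, k=3)): [5, 9, 0, 2, 3, 8, 7, 4, 1, 6]
After 5 (reverse(0, 9)): [6, 1, 4, 7, 8, 3, 2, 0, 9, 5]
After 6 (swap(7, 6)): [6, 1, 4, 7, 8, 3, 0, 2, 9, 5]
After 7 (reverse(3, 5)): [6, 1, 4, 3, 8, 7, 0, 2, 9, 5]
After 8 (rotate_left(3, 5, k=1)): [6, 1, 4, 8, 7, 3, 0, 2, 9, 5]

Answer: 6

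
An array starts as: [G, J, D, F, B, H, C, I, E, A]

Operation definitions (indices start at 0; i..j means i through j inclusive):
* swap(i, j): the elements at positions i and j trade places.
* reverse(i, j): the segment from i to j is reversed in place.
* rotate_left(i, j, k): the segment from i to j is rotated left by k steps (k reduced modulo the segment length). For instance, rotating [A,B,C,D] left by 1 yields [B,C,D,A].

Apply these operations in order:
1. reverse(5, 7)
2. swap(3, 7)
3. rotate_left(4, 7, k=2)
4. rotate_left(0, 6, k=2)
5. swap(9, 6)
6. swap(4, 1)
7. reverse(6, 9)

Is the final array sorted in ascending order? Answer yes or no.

Answer: no

Derivation:
After 1 (reverse(5, 7)): [G, J, D, F, B, I, C, H, E, A]
After 2 (swap(3, 7)): [G, J, D, H, B, I, C, F, E, A]
After 3 (rotate_left(4, 7, k=2)): [G, J, D, H, C, F, B, I, E, A]
After 4 (rotate_left(0, 6, k=2)): [D, H, C, F, B, G, J, I, E, A]
After 5 (swap(9, 6)): [D, H, C, F, B, G, A, I, E, J]
After 6 (swap(4, 1)): [D, B, C, F, H, G, A, I, E, J]
After 7 (reverse(6, 9)): [D, B, C, F, H, G, J, E, I, A]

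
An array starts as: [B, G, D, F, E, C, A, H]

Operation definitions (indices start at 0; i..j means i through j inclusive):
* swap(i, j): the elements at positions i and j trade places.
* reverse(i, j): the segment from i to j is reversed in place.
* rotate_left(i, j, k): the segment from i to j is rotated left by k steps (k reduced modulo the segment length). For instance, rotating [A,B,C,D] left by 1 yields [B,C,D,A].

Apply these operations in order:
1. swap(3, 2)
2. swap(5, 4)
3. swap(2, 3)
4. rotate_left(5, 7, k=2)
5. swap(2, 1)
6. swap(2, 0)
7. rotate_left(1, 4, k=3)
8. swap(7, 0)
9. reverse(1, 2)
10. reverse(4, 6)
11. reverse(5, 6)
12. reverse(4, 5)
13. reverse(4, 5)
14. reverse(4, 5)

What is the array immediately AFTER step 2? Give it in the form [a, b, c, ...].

After 1 (swap(3, 2)): [B, G, F, D, E, C, A, H]
After 2 (swap(5, 4)): [B, G, F, D, C, E, A, H]

Answer: [B, G, F, D, C, E, A, H]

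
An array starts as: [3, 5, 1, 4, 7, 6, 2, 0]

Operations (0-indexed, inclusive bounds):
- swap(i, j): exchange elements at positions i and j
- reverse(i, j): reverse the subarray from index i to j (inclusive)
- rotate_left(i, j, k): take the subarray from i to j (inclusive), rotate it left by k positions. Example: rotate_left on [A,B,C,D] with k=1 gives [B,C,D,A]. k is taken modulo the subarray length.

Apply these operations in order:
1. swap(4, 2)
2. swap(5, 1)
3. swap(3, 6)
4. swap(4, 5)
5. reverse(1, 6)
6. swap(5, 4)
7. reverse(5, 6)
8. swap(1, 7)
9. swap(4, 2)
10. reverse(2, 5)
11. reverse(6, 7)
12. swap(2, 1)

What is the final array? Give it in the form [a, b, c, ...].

After 1 (swap(4, 2)): [3, 5, 7, 4, 1, 6, 2, 0]
After 2 (swap(5, 1)): [3, 6, 7, 4, 1, 5, 2, 0]
After 3 (swap(3, 6)): [3, 6, 7, 2, 1, 5, 4, 0]
After 4 (swap(4, 5)): [3, 6, 7, 2, 5, 1, 4, 0]
After 5 (reverse(1, 6)): [3, 4, 1, 5, 2, 7, 6, 0]
After 6 (swap(5, 4)): [3, 4, 1, 5, 7, 2, 6, 0]
After 7 (reverse(5, 6)): [3, 4, 1, 5, 7, 6, 2, 0]
After 8 (swap(1, 7)): [3, 0, 1, 5, 7, 6, 2, 4]
After 9 (swap(4, 2)): [3, 0, 7, 5, 1, 6, 2, 4]
After 10 (reverse(2, 5)): [3, 0, 6, 1, 5, 7, 2, 4]
After 11 (reverse(6, 7)): [3, 0, 6, 1, 5, 7, 4, 2]
After 12 (swap(2, 1)): [3, 6, 0, 1, 5, 7, 4, 2]

Answer: [3, 6, 0, 1, 5, 7, 4, 2]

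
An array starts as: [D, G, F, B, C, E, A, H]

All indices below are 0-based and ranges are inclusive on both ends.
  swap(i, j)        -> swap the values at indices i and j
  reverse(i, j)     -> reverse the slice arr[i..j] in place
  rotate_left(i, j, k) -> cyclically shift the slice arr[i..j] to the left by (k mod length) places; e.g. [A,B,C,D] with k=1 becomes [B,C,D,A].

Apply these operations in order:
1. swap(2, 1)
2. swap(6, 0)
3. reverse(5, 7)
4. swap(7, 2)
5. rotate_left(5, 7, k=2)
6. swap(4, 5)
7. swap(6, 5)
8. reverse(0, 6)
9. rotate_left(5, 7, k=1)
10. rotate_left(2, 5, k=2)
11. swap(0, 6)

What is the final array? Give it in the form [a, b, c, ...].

After 1 (swap(2, 1)): [D, F, G, B, C, E, A, H]
After 2 (swap(6, 0)): [A, F, G, B, C, E, D, H]
After 3 (reverse(5, 7)): [A, F, G, B, C, H, D, E]
After 4 (swap(7, 2)): [A, F, E, B, C, H, D, G]
After 5 (rotate_left(5, 7, k=2)): [A, F, E, B, C, G, H, D]
After 6 (swap(4, 5)): [A, F, E, B, G, C, H, D]
After 7 (swap(6, 5)): [A, F, E, B, G, H, C, D]
After 8 (reverse(0, 6)): [C, H, G, B, E, F, A, D]
After 9 (rotate_left(5, 7, k=1)): [C, H, G, B, E, A, D, F]
After 10 (rotate_left(2, 5, k=2)): [C, H, E, A, G, B, D, F]
After 11 (swap(0, 6)): [D, H, E, A, G, B, C, F]

Answer: [D, H, E, A, G, B, C, F]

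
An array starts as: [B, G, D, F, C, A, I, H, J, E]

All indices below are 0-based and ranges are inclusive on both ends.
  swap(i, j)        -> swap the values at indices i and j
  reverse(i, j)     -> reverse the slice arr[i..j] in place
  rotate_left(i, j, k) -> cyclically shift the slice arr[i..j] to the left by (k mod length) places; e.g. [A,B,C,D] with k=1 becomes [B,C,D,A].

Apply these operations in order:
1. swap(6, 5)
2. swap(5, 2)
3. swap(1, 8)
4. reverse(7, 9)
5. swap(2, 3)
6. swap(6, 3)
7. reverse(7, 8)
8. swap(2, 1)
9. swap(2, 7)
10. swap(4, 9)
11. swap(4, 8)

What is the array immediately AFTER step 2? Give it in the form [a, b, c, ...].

After 1 (swap(6, 5)): [B, G, D, F, C, I, A, H, J, E]
After 2 (swap(5, 2)): [B, G, I, F, C, D, A, H, J, E]

Answer: [B, G, I, F, C, D, A, H, J, E]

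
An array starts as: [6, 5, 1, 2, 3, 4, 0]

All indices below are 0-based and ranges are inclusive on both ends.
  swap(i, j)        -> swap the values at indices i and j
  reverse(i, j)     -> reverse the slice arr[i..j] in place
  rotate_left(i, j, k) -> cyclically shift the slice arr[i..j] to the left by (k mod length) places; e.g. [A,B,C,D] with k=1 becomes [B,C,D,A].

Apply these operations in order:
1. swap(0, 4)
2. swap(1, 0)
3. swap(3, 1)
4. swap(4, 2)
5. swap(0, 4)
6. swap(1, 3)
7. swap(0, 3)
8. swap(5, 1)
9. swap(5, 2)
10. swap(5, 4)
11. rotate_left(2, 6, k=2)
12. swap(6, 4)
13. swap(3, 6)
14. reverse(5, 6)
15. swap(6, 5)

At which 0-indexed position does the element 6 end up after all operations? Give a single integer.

Answer: 2

Derivation:
After 1 (swap(0, 4)): [3, 5, 1, 2, 6, 4, 0]
After 2 (swap(1, 0)): [5, 3, 1, 2, 6, 4, 0]
After 3 (swap(3, 1)): [5, 2, 1, 3, 6, 4, 0]
After 4 (swap(4, 2)): [5, 2, 6, 3, 1, 4, 0]
After 5 (swap(0, 4)): [1, 2, 6, 3, 5, 4, 0]
After 6 (swap(1, 3)): [1, 3, 6, 2, 5, 4, 0]
After 7 (swap(0, 3)): [2, 3, 6, 1, 5, 4, 0]
After 8 (swap(5, 1)): [2, 4, 6, 1, 5, 3, 0]
After 9 (swap(5, 2)): [2, 4, 3, 1, 5, 6, 0]
After 10 (swap(5, 4)): [2, 4, 3, 1, 6, 5, 0]
After 11 (rotate_left(2, 6, k=2)): [2, 4, 6, 5, 0, 3, 1]
After 12 (swap(6, 4)): [2, 4, 6, 5, 1, 3, 0]
After 13 (swap(3, 6)): [2, 4, 6, 0, 1, 3, 5]
After 14 (reverse(5, 6)): [2, 4, 6, 0, 1, 5, 3]
After 15 (swap(6, 5)): [2, 4, 6, 0, 1, 3, 5]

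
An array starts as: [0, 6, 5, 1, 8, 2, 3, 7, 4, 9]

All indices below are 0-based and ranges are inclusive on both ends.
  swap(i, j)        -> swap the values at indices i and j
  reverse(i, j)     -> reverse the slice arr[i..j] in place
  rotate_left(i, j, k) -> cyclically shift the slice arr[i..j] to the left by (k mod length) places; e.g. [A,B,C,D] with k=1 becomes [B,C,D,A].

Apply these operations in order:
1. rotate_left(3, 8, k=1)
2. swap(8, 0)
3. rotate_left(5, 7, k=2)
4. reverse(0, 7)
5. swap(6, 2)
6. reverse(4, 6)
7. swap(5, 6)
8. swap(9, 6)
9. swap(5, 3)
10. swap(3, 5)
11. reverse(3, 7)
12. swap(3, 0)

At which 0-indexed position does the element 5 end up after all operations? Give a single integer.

Answer: 9

Derivation:
After 1 (rotate_left(3, 8, k=1)): [0, 6, 5, 8, 2, 3, 7, 4, 1, 9]
After 2 (swap(8, 0)): [1, 6, 5, 8, 2, 3, 7, 4, 0, 9]
After 3 (rotate_left(5, 7, k=2)): [1, 6, 5, 8, 2, 4, 3, 7, 0, 9]
After 4 (reverse(0, 7)): [7, 3, 4, 2, 8, 5, 6, 1, 0, 9]
After 5 (swap(6, 2)): [7, 3, 6, 2, 8, 5, 4, 1, 0, 9]
After 6 (reverse(4, 6)): [7, 3, 6, 2, 4, 5, 8, 1, 0, 9]
After 7 (swap(5, 6)): [7, 3, 6, 2, 4, 8, 5, 1, 0, 9]
After 8 (swap(9, 6)): [7, 3, 6, 2, 4, 8, 9, 1, 0, 5]
After 9 (swap(5, 3)): [7, 3, 6, 8, 4, 2, 9, 1, 0, 5]
After 10 (swap(3, 5)): [7, 3, 6, 2, 4, 8, 9, 1, 0, 5]
After 11 (reverse(3, 7)): [7, 3, 6, 1, 9, 8, 4, 2, 0, 5]
After 12 (swap(3, 0)): [1, 3, 6, 7, 9, 8, 4, 2, 0, 5]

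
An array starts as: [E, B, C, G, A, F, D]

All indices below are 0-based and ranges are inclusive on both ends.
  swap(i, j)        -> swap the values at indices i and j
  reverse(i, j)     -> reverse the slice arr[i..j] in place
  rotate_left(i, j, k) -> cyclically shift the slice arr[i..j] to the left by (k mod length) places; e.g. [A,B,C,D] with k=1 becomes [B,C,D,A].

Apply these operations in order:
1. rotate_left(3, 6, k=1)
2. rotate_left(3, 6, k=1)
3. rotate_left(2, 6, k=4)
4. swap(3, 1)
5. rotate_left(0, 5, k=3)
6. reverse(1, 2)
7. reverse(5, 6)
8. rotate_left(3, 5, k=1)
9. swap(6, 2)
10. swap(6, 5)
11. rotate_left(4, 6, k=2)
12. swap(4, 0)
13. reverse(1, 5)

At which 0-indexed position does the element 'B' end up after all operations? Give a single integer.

After 1 (rotate_left(3, 6, k=1)): [E, B, C, A, F, D, G]
After 2 (rotate_left(3, 6, k=1)): [E, B, C, F, D, G, A]
After 3 (rotate_left(2, 6, k=4)): [E, B, A, C, F, D, G]
After 4 (swap(3, 1)): [E, C, A, B, F, D, G]
After 5 (rotate_left(0, 5, k=3)): [B, F, D, E, C, A, G]
After 6 (reverse(1, 2)): [B, D, F, E, C, A, G]
After 7 (reverse(5, 6)): [B, D, F, E, C, G, A]
After 8 (rotate_left(3, 5, k=1)): [B, D, F, C, G, E, A]
After 9 (swap(6, 2)): [B, D, A, C, G, E, F]
After 10 (swap(6, 5)): [B, D, A, C, G, F, E]
After 11 (rotate_left(4, 6, k=2)): [B, D, A, C, E, G, F]
After 12 (swap(4, 0)): [E, D, A, C, B, G, F]
After 13 (reverse(1, 5)): [E, G, B, C, A, D, F]

Answer: 2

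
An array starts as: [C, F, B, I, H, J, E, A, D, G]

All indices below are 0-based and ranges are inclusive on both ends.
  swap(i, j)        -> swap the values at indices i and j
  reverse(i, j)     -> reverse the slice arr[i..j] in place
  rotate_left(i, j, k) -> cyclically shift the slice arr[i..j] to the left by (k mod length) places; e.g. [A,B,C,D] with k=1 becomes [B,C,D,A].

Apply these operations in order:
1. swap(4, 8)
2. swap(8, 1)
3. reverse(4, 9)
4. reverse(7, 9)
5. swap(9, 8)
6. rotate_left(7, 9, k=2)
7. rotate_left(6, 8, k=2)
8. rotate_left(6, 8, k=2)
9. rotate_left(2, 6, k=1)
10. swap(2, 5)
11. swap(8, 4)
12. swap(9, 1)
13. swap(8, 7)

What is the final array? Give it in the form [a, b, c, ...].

After 1 (swap(4, 8)): [C, F, B, I, D, J, E, A, H, G]
After 2 (swap(8, 1)): [C, H, B, I, D, J, E, A, F, G]
After 3 (reverse(4, 9)): [C, H, B, I, G, F, A, E, J, D]
After 4 (reverse(7, 9)): [C, H, B, I, G, F, A, D, J, E]
After 5 (swap(9, 8)): [C, H, B, I, G, F, A, D, E, J]
After 6 (rotate_left(7, 9, k=2)): [C, H, B, I, G, F, A, J, D, E]
After 7 (rotate_left(6, 8, k=2)): [C, H, B, I, G, F, D, A, J, E]
After 8 (rotate_left(6, 8, k=2)): [C, H, B, I, G, F, J, D, A, E]
After 9 (rotate_left(2, 6, k=1)): [C, H, I, G, F, J, B, D, A, E]
After 10 (swap(2, 5)): [C, H, J, G, F, I, B, D, A, E]
After 11 (swap(8, 4)): [C, H, J, G, A, I, B, D, F, E]
After 12 (swap(9, 1)): [C, E, J, G, A, I, B, D, F, H]
After 13 (swap(8, 7)): [C, E, J, G, A, I, B, F, D, H]

Answer: [C, E, J, G, A, I, B, F, D, H]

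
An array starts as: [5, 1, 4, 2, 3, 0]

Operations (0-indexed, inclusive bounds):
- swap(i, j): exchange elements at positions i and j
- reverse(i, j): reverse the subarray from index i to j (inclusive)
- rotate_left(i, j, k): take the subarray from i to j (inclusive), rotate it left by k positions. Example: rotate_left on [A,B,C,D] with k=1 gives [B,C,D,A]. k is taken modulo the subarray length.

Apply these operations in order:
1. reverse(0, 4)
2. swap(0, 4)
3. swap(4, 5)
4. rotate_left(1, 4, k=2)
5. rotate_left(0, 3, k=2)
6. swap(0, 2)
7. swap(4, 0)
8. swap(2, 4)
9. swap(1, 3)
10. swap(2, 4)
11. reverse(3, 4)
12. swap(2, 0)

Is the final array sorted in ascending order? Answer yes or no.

After 1 (reverse(0, 4)): [3, 2, 4, 1, 5, 0]
After 2 (swap(0, 4)): [5, 2, 4, 1, 3, 0]
After 3 (swap(4, 5)): [5, 2, 4, 1, 0, 3]
After 4 (rotate_left(1, 4, k=2)): [5, 1, 0, 2, 4, 3]
After 5 (rotate_left(0, 3, k=2)): [0, 2, 5, 1, 4, 3]
After 6 (swap(0, 2)): [5, 2, 0, 1, 4, 3]
After 7 (swap(4, 0)): [4, 2, 0, 1, 5, 3]
After 8 (swap(2, 4)): [4, 2, 5, 1, 0, 3]
After 9 (swap(1, 3)): [4, 1, 5, 2, 0, 3]
After 10 (swap(2, 4)): [4, 1, 0, 2, 5, 3]
After 11 (reverse(3, 4)): [4, 1, 0, 5, 2, 3]
After 12 (swap(2, 0)): [0, 1, 4, 5, 2, 3]

Answer: no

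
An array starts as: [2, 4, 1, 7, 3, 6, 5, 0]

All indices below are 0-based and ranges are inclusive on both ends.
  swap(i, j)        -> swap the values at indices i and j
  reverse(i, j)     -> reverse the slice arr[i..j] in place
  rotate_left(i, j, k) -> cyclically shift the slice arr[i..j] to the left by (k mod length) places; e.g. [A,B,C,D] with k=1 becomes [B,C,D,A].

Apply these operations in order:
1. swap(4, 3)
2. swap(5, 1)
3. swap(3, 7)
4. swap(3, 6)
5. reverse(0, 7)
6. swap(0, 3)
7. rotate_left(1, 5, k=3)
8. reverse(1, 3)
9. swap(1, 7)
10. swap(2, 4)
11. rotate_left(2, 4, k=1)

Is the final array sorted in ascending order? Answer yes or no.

Answer: no

Derivation:
After 1 (swap(4, 3)): [2, 4, 1, 3, 7, 6, 5, 0]
After 2 (swap(5, 1)): [2, 6, 1, 3, 7, 4, 5, 0]
After 3 (swap(3, 7)): [2, 6, 1, 0, 7, 4, 5, 3]
After 4 (swap(3, 6)): [2, 6, 1, 5, 7, 4, 0, 3]
After 5 (reverse(0, 7)): [3, 0, 4, 7, 5, 1, 6, 2]
After 6 (swap(0, 3)): [7, 0, 4, 3, 5, 1, 6, 2]
After 7 (rotate_left(1, 5, k=3)): [7, 5, 1, 0, 4, 3, 6, 2]
After 8 (reverse(1, 3)): [7, 0, 1, 5, 4, 3, 6, 2]
After 9 (swap(1, 7)): [7, 2, 1, 5, 4, 3, 6, 0]
After 10 (swap(2, 4)): [7, 2, 4, 5, 1, 3, 6, 0]
After 11 (rotate_left(2, 4, k=1)): [7, 2, 5, 1, 4, 3, 6, 0]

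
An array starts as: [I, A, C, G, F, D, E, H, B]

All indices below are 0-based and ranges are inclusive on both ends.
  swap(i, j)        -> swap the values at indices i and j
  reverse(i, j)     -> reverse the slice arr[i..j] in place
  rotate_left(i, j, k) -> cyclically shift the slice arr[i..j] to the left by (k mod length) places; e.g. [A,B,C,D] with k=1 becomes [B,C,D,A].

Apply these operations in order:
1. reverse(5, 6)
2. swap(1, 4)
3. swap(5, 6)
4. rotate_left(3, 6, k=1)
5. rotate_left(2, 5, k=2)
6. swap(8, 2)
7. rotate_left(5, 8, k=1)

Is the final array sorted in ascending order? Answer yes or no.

After 1 (reverse(5, 6)): [I, A, C, G, F, E, D, H, B]
After 2 (swap(1, 4)): [I, F, C, G, A, E, D, H, B]
After 3 (swap(5, 6)): [I, F, C, G, A, D, E, H, B]
After 4 (rotate_left(3, 6, k=1)): [I, F, C, A, D, E, G, H, B]
After 5 (rotate_left(2, 5, k=2)): [I, F, D, E, C, A, G, H, B]
After 6 (swap(8, 2)): [I, F, B, E, C, A, G, H, D]
After 7 (rotate_left(5, 8, k=1)): [I, F, B, E, C, G, H, D, A]

Answer: no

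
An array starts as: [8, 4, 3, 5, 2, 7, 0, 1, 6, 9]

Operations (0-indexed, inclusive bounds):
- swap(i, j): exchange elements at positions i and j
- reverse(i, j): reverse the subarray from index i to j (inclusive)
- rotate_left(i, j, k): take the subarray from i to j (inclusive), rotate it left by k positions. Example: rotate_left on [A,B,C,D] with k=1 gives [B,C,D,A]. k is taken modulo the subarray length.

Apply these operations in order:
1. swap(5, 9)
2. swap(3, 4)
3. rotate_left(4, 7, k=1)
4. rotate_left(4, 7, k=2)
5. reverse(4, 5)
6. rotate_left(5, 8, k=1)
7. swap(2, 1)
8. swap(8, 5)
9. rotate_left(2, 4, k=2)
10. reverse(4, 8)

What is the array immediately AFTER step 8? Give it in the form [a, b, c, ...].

After 1 (swap(5, 9)): [8, 4, 3, 5, 2, 9, 0, 1, 6, 7]
After 2 (swap(3, 4)): [8, 4, 3, 2, 5, 9, 0, 1, 6, 7]
After 3 (rotate_left(4, 7, k=1)): [8, 4, 3, 2, 9, 0, 1, 5, 6, 7]
After 4 (rotate_left(4, 7, k=2)): [8, 4, 3, 2, 1, 5, 9, 0, 6, 7]
After 5 (reverse(4, 5)): [8, 4, 3, 2, 5, 1, 9, 0, 6, 7]
After 6 (rotate_left(5, 8, k=1)): [8, 4, 3, 2, 5, 9, 0, 6, 1, 7]
After 7 (swap(2, 1)): [8, 3, 4, 2, 5, 9, 0, 6, 1, 7]
After 8 (swap(8, 5)): [8, 3, 4, 2, 5, 1, 0, 6, 9, 7]

Answer: [8, 3, 4, 2, 5, 1, 0, 6, 9, 7]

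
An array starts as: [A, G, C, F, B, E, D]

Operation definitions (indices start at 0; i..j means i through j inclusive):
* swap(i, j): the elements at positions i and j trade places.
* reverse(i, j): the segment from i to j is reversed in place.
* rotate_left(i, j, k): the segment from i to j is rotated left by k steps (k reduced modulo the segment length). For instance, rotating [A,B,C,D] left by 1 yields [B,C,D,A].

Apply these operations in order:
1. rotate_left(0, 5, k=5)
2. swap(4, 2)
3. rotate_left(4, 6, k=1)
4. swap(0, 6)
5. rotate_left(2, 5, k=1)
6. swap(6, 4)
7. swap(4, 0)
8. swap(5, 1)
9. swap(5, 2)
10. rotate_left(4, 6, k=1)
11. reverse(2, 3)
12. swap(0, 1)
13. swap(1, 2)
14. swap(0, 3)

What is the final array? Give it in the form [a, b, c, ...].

Answer: [A, B, E, F, C, D, G]

Derivation:
After 1 (rotate_left(0, 5, k=5)): [E, A, G, C, F, B, D]
After 2 (swap(4, 2)): [E, A, F, C, G, B, D]
After 3 (rotate_left(4, 6, k=1)): [E, A, F, C, B, D, G]
After 4 (swap(0, 6)): [G, A, F, C, B, D, E]
After 5 (rotate_left(2, 5, k=1)): [G, A, C, B, D, F, E]
After 6 (swap(6, 4)): [G, A, C, B, E, F, D]
After 7 (swap(4, 0)): [E, A, C, B, G, F, D]
After 8 (swap(5, 1)): [E, F, C, B, G, A, D]
After 9 (swap(5, 2)): [E, F, A, B, G, C, D]
After 10 (rotate_left(4, 6, k=1)): [E, F, A, B, C, D, G]
After 11 (reverse(2, 3)): [E, F, B, A, C, D, G]
After 12 (swap(0, 1)): [F, E, B, A, C, D, G]
After 13 (swap(1, 2)): [F, B, E, A, C, D, G]
After 14 (swap(0, 3)): [A, B, E, F, C, D, G]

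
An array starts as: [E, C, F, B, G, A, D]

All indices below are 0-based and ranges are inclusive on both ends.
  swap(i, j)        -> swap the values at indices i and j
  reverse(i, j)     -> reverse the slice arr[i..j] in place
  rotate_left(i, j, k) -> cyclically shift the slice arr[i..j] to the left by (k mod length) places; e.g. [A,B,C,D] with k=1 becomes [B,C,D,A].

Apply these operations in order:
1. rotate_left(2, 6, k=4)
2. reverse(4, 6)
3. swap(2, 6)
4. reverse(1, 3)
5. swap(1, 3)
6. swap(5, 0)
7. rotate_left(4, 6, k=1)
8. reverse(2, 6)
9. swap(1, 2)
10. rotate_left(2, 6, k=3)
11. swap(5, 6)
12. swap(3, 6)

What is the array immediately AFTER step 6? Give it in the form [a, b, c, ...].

Answer: [G, C, B, F, A, E, D]

Derivation:
After 1 (rotate_left(2, 6, k=4)): [E, C, D, F, B, G, A]
After 2 (reverse(4, 6)): [E, C, D, F, A, G, B]
After 3 (swap(2, 6)): [E, C, B, F, A, G, D]
After 4 (reverse(1, 3)): [E, F, B, C, A, G, D]
After 5 (swap(1, 3)): [E, C, B, F, A, G, D]
After 6 (swap(5, 0)): [G, C, B, F, A, E, D]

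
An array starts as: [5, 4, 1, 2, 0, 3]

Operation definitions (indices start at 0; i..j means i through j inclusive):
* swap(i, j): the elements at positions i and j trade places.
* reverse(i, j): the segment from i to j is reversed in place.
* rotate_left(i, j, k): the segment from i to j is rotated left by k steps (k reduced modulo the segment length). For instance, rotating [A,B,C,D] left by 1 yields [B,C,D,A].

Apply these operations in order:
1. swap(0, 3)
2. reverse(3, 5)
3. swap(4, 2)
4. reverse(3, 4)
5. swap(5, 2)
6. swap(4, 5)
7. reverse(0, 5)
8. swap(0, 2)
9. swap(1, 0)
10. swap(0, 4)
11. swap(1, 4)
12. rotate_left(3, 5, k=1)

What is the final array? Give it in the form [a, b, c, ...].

After 1 (swap(0, 3)): [2, 4, 1, 5, 0, 3]
After 2 (reverse(3, 5)): [2, 4, 1, 3, 0, 5]
After 3 (swap(4, 2)): [2, 4, 0, 3, 1, 5]
After 4 (reverse(3, 4)): [2, 4, 0, 1, 3, 5]
After 5 (swap(5, 2)): [2, 4, 5, 1, 3, 0]
After 6 (swap(4, 5)): [2, 4, 5, 1, 0, 3]
After 7 (reverse(0, 5)): [3, 0, 1, 5, 4, 2]
After 8 (swap(0, 2)): [1, 0, 3, 5, 4, 2]
After 9 (swap(1, 0)): [0, 1, 3, 5, 4, 2]
After 10 (swap(0, 4)): [4, 1, 3, 5, 0, 2]
After 11 (swap(1, 4)): [4, 0, 3, 5, 1, 2]
After 12 (rotate_left(3, 5, k=1)): [4, 0, 3, 1, 2, 5]

Answer: [4, 0, 3, 1, 2, 5]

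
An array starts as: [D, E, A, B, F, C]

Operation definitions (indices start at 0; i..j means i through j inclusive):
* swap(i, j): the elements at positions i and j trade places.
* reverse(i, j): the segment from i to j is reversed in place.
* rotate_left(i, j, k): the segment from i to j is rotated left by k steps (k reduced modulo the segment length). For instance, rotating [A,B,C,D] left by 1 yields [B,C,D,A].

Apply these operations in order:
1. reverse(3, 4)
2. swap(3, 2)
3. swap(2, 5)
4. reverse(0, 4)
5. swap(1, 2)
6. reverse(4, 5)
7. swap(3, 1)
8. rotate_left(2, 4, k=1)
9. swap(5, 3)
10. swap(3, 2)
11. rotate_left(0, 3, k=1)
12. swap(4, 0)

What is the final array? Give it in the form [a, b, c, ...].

Answer: [A, D, C, B, E, F]

Derivation:
After 1 (reverse(3, 4)): [D, E, A, F, B, C]
After 2 (swap(3, 2)): [D, E, F, A, B, C]
After 3 (swap(2, 5)): [D, E, C, A, B, F]
After 4 (reverse(0, 4)): [B, A, C, E, D, F]
After 5 (swap(1, 2)): [B, C, A, E, D, F]
After 6 (reverse(4, 5)): [B, C, A, E, F, D]
After 7 (swap(3, 1)): [B, E, A, C, F, D]
After 8 (rotate_left(2, 4, k=1)): [B, E, C, F, A, D]
After 9 (swap(5, 3)): [B, E, C, D, A, F]
After 10 (swap(3, 2)): [B, E, D, C, A, F]
After 11 (rotate_left(0, 3, k=1)): [E, D, C, B, A, F]
After 12 (swap(4, 0)): [A, D, C, B, E, F]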